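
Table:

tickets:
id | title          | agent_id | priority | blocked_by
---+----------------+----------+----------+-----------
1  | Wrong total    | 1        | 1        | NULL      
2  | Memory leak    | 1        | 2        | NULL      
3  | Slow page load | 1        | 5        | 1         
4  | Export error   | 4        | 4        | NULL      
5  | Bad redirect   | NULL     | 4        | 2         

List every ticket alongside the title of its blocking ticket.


This is a self-join: tickets is joined to a second copy of itself, matching each row's blocked_by to another row's id. Use LEFT JOIN so rows with blocked_by=NULL are kept.
  - ticket 1 (Wrong total): blocked_by=NULL -> NULL
  - ticket 2 (Memory leak): blocked_by=NULL -> NULL
  - ticket 3 (Slow page load): blocked_by=1 -> Wrong total
  - ticket 4 (Export error): blocked_by=NULL -> NULL
  - ticket 5 (Bad redirect): blocked_by=2 -> Memory leak

SQL:
SELECT a.title AS item, b.title AS blocked_by
FROM tickets a
LEFT JOIN tickets b ON a.blocked_by = b.id

Result:
item           | blocked_by 
---------------+------------
Wrong total    | NULL       
Memory leak    | NULL       
Slow page load | Wrong total
Export error   | NULL       
Bad redirect   | Memory leak


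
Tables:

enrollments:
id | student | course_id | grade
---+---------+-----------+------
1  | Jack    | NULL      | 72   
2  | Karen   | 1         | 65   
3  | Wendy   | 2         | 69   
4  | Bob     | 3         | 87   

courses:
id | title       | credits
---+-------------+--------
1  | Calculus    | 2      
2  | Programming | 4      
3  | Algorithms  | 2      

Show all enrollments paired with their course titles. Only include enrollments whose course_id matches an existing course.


INNER JOIN keeps only enrollments rows whose course_id matches an id in courses. Walk through each enrollment:
  - enrollment 1 (Jack): course_id=NULL, no match -> dropped
  - enrollment 2 (Karen): course_id=1 -> matches Calculus
  - enrollment 3 (Wendy): course_id=2 -> matches Programming
  - enrollment 4 (Bob): course_id=3 -> matches Algorithms
So 1 of 4 rows is dropped.

SQL:
SELECT a.student, b.title AS course
FROM enrollments a
INNER JOIN courses b ON a.course_id = b.id

Result:
student | course     
--------+------------
Karen   | Calculus   
Wendy   | Programming
Bob     | Algorithms 


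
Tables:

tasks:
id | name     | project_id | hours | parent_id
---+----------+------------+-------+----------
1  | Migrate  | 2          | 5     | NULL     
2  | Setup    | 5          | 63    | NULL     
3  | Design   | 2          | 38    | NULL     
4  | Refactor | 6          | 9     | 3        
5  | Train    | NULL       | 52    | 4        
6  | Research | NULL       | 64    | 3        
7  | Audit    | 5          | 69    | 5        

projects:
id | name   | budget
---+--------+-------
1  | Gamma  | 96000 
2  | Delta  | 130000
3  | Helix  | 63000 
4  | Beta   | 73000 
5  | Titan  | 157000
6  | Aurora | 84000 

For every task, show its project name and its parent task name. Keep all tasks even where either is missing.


Two LEFT JOINs from the same base table tasks: one to projects via project_id, one to tasks itself via parent_id. Both are LEFT so every task is preserved.
Match against projects:
  - task 1 (Migrate): project_id=2 -> matches Delta
  - task 2 (Setup): project_id=5 -> matches Titan
  - task 3 (Design): project_id=2 -> matches Delta
  - task 4 (Refactor): project_id=6 -> matches Aurora
  - task 5 (Train): project_id=NULL, no match -> kept with NULL
  - task 6 (Research): project_id=NULL, no match -> kept with NULL
  - task 7 (Audit): project_id=5 -> matches Titan
Match against tasks (self):
  - task 1 (Migrate): parent_id=NULL -> NULL
  - task 2 (Setup): parent_id=NULL -> NULL
  - task 3 (Design): parent_id=NULL -> NULL
  - task 4 (Refactor): parent_id=3 -> Design
  - task 5 (Train): parent_id=4 -> Refactor
  - task 6 (Research): parent_id=3 -> Design
  - task 7 (Audit): parent_id=5 -> Train

SQL:
SELECT a.name, b.name AS project, c.name AS parent
FROM tasks a
LEFT JOIN projects b ON a.project_id = b.id
LEFT JOIN tasks c ON a.parent_id = c.id

Result:
name     | project | parent  
---------+---------+---------
Migrate  | Delta   | NULL    
Setup    | Titan   | NULL    
Design   | Delta   | NULL    
Refactor | Aurora  | Design  
Train    | NULL    | Refactor
Research | NULL    | Design  
Audit    | Titan   | Train   


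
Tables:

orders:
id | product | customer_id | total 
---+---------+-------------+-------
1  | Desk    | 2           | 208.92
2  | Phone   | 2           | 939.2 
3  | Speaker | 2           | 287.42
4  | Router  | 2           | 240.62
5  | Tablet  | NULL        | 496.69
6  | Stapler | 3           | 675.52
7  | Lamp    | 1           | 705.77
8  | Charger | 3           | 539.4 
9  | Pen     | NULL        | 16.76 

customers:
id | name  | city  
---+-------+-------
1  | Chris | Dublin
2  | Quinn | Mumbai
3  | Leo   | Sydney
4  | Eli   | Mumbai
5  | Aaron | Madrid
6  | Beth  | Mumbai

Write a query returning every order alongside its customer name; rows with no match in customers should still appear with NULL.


LEFT JOIN keeps every row from orders (the left table); where customer_id has no match in customers, the customer columns become NULL. Walk through each order:
  - order 1 (Desk): customer_id=2 -> matches Quinn
  - order 2 (Phone): customer_id=2 -> matches Quinn
  - order 3 (Speaker): customer_id=2 -> matches Quinn
  - order 4 (Router): customer_id=2 -> matches Quinn
  - order 5 (Tablet): customer_id=NULL, no match -> kept with NULL
  - order 6 (Stapler): customer_id=3 -> matches Leo
  - order 7 (Lamp): customer_id=1 -> matches Chris
  - order 8 (Charger): customer_id=3 -> matches Leo
  - order 9 (Pen): customer_id=NULL, no match -> kept with NULL
All 9 rows appear; 2 have NULL customer.

SQL:
SELECT a.product, b.name AS customer
FROM orders a
LEFT JOIN customers b ON a.customer_id = b.id

Result:
product | customer
--------+---------
Desk    | Quinn   
Phone   | Quinn   
Speaker | Quinn   
Router  | Quinn   
Tablet  | NULL    
Stapler | Leo     
Lamp    | Chris   
Charger | Leo     
Pen     | NULL    


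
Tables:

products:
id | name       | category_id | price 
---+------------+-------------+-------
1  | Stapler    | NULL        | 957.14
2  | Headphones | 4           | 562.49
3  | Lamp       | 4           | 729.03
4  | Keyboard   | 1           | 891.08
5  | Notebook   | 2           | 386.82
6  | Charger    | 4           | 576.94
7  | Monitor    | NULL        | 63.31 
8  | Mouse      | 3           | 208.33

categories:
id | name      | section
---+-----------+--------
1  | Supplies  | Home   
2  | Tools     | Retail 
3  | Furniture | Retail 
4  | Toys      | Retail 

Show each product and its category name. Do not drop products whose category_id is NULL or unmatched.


LEFT JOIN keeps every row from products (the left table); where category_id has no match in categories, the category columns become NULL. Walk through each product:
  - product 1 (Stapler): category_id=NULL, no match -> kept with NULL
  - product 2 (Headphones): category_id=4 -> matches Toys
  - product 3 (Lamp): category_id=4 -> matches Toys
  - product 4 (Keyboard): category_id=1 -> matches Supplies
  - product 5 (Notebook): category_id=2 -> matches Tools
  - product 6 (Charger): category_id=4 -> matches Toys
  - product 7 (Monitor): category_id=NULL, no match -> kept with NULL
  - product 8 (Mouse): category_id=3 -> matches Furniture
All 8 rows appear; 2 have NULL category.

SQL:
SELECT a.name, b.name AS category
FROM products a
LEFT JOIN categories b ON a.category_id = b.id

Result:
name       | category 
-----------+----------
Stapler    | NULL     
Headphones | Toys     
Lamp       | Toys     
Keyboard   | Supplies 
Notebook   | Tools    
Charger    | Toys     
Monitor    | NULL     
Mouse      | Furniture


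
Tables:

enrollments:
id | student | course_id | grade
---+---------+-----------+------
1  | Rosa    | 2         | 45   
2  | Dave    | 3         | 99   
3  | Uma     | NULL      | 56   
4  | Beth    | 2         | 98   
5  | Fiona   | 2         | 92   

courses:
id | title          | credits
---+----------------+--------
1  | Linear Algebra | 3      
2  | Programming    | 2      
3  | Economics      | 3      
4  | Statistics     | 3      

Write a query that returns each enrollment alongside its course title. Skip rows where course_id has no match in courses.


INNER JOIN keeps only enrollments rows whose course_id matches an id in courses. Walk through each enrollment:
  - enrollment 1 (Rosa): course_id=2 -> matches Programming
  - enrollment 2 (Dave): course_id=3 -> matches Economics
  - enrollment 3 (Uma): course_id=NULL, no match -> dropped
  - enrollment 4 (Beth): course_id=2 -> matches Programming
  - enrollment 5 (Fiona): course_id=2 -> matches Programming
So 1 of 5 rows is dropped.

SQL:
SELECT a.student, b.title AS course
FROM enrollments a
INNER JOIN courses b ON a.course_id = b.id

Result:
student | course     
--------+------------
Rosa    | Programming
Dave    | Economics  
Beth    | Programming
Fiona   | Programming


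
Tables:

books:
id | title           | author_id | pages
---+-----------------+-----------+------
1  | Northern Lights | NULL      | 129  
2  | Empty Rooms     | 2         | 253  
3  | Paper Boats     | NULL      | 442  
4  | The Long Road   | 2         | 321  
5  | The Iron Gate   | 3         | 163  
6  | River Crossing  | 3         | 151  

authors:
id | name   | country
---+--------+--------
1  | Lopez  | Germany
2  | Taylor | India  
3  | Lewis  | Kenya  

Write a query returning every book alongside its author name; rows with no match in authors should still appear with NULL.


LEFT JOIN keeps every row from books (the left table); where author_id has no match in authors, the author columns become NULL. Walk through each book:
  - book 1 (Northern Lights): author_id=NULL, no match -> kept with NULL
  - book 2 (Empty Rooms): author_id=2 -> matches Taylor
  - book 3 (Paper Boats): author_id=NULL, no match -> kept with NULL
  - book 4 (The Long Road): author_id=2 -> matches Taylor
  - book 5 (The Iron Gate): author_id=3 -> matches Lewis
  - book 6 (River Crossing): author_id=3 -> matches Lewis
All 6 rows appear; 2 have NULL author.

SQL:
SELECT a.title, b.name AS author
FROM books a
LEFT JOIN authors b ON a.author_id = b.id

Result:
title           | author
----------------+-------
Northern Lights | NULL  
Empty Rooms     | Taylor
Paper Boats     | NULL  
The Long Road   | Taylor
The Iron Gate   | Lewis 
River Crossing  | Lewis 


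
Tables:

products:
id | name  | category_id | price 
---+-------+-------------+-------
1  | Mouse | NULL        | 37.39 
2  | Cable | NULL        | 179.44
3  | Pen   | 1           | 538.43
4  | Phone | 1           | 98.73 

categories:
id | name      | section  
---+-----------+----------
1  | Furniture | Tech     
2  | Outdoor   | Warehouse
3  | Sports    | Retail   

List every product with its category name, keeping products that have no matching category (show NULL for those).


LEFT JOIN keeps every row from products (the left table); where category_id has no match in categories, the category columns become NULL. Walk through each product:
  - product 1 (Mouse): category_id=NULL, no match -> kept with NULL
  - product 2 (Cable): category_id=NULL, no match -> kept with NULL
  - product 3 (Pen): category_id=1 -> matches Furniture
  - product 4 (Phone): category_id=1 -> matches Furniture
All 4 rows appear; 2 have NULL category.

SQL:
SELECT a.name, b.name AS category
FROM products a
LEFT JOIN categories b ON a.category_id = b.id

Result:
name  | category 
------+----------
Mouse | NULL     
Cable | NULL     
Pen   | Furniture
Phone | Furniture


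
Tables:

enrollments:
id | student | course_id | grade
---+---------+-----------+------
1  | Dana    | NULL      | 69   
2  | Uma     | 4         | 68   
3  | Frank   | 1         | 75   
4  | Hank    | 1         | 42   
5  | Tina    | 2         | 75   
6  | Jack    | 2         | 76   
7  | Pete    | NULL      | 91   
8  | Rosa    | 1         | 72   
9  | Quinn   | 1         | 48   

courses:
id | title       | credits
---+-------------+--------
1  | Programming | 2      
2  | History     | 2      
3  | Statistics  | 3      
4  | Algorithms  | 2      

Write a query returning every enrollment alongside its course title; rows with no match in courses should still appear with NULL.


LEFT JOIN keeps every row from enrollments (the left table); where course_id has no match in courses, the course columns become NULL. Walk through each enrollment:
  - enrollment 1 (Dana): course_id=NULL, no match -> kept with NULL
  - enrollment 2 (Uma): course_id=4 -> matches Algorithms
  - enrollment 3 (Frank): course_id=1 -> matches Programming
  - enrollment 4 (Hank): course_id=1 -> matches Programming
  - enrollment 5 (Tina): course_id=2 -> matches History
  - enrollment 6 (Jack): course_id=2 -> matches History
  - enrollment 7 (Pete): course_id=NULL, no match -> kept with NULL
  - enrollment 8 (Rosa): course_id=1 -> matches Programming
  - enrollment 9 (Quinn): course_id=1 -> matches Programming
All 9 rows appear; 2 have NULL course.

SQL:
SELECT a.student, b.title AS course
FROM enrollments a
LEFT JOIN courses b ON a.course_id = b.id

Result:
student | course     
--------+------------
Dana    | NULL       
Uma     | Algorithms 
Frank   | Programming
Hank    | Programming
Tina    | History    
Jack    | History    
Pete    | NULL       
Rosa    | Programming
Quinn   | Programming


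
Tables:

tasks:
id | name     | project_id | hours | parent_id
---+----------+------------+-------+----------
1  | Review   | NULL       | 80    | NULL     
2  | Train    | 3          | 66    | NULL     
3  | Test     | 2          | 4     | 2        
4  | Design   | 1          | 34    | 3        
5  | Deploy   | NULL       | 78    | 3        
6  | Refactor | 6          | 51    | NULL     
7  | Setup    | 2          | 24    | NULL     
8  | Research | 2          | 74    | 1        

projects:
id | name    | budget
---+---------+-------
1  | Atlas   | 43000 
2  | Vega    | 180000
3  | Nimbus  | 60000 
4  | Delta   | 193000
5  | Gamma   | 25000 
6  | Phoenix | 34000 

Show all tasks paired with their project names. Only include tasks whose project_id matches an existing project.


INNER JOIN keeps only tasks rows whose project_id matches an id in projects. Walk through each task:
  - task 1 (Review): project_id=NULL, no match -> dropped
  - task 2 (Train): project_id=3 -> matches Nimbus
  - task 3 (Test): project_id=2 -> matches Vega
  - task 4 (Design): project_id=1 -> matches Atlas
  - task 5 (Deploy): project_id=NULL, no match -> dropped
  - task 6 (Refactor): project_id=6 -> matches Phoenix
  - task 7 (Setup): project_id=2 -> matches Vega
  - task 8 (Research): project_id=2 -> matches Vega
So 2 of 8 rows are dropped.

SQL:
SELECT a.name, b.name AS project
FROM tasks a
INNER JOIN projects b ON a.project_id = b.id

Result:
name     | project
---------+--------
Train    | Nimbus 
Test     | Vega   
Design   | Atlas  
Refactor | Phoenix
Setup    | Vega   
Research | Vega   


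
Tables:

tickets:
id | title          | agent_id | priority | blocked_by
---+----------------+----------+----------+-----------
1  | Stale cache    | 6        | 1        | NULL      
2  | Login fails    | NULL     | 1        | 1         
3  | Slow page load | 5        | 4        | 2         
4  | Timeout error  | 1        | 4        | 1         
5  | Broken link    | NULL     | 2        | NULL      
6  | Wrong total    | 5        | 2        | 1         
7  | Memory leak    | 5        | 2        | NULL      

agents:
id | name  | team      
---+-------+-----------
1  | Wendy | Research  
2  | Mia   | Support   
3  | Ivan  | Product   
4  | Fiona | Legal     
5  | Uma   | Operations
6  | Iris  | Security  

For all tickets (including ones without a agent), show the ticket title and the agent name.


LEFT JOIN keeps every row from tickets (the left table); where agent_id has no match in agents, the agent columns become NULL. Walk through each ticket:
  - ticket 1 (Stale cache): agent_id=6 -> matches Iris
  - ticket 2 (Login fails): agent_id=NULL, no match -> kept with NULL
  - ticket 3 (Slow page load): agent_id=5 -> matches Uma
  - ticket 4 (Timeout error): agent_id=1 -> matches Wendy
  - ticket 5 (Broken link): agent_id=NULL, no match -> kept with NULL
  - ticket 6 (Wrong total): agent_id=5 -> matches Uma
  - ticket 7 (Memory leak): agent_id=5 -> matches Uma
All 7 rows appear; 2 have NULL agent.

SQL:
SELECT a.title, b.name AS agent
FROM tickets a
LEFT JOIN agents b ON a.agent_id = b.id

Result:
title          | agent
---------------+------
Stale cache    | Iris 
Login fails    | NULL 
Slow page load | Uma  
Timeout error  | Wendy
Broken link    | NULL 
Wrong total    | Uma  
Memory leak    | Uma  


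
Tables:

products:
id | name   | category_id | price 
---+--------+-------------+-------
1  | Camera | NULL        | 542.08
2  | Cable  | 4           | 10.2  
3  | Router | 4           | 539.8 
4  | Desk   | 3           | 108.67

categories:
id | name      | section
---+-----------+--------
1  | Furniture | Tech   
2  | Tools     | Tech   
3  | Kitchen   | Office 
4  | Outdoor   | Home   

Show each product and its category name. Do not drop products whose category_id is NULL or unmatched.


LEFT JOIN keeps every row from products (the left table); where category_id has no match in categories, the category columns become NULL. Walk through each product:
  - product 1 (Camera): category_id=NULL, no match -> kept with NULL
  - product 2 (Cable): category_id=4 -> matches Outdoor
  - product 3 (Router): category_id=4 -> matches Outdoor
  - product 4 (Desk): category_id=3 -> matches Kitchen
All 4 rows appear; 1 has NULL category.

SQL:
SELECT a.name, b.name AS category
FROM products a
LEFT JOIN categories b ON a.category_id = b.id

Result:
name   | category
-------+---------
Camera | NULL    
Cable  | Outdoor 
Router | Outdoor 
Desk   | Kitchen 


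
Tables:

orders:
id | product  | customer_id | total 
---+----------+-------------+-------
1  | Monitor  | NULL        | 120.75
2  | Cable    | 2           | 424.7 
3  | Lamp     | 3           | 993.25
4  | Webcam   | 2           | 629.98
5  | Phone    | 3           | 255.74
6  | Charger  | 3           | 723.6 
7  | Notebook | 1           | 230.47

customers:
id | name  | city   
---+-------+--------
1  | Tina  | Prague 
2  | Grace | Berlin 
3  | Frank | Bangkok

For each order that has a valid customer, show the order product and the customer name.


INNER JOIN keeps only orders rows whose customer_id matches an id in customers. Walk through each order:
  - order 1 (Monitor): customer_id=NULL, no match -> dropped
  - order 2 (Cable): customer_id=2 -> matches Grace
  - order 3 (Lamp): customer_id=3 -> matches Frank
  - order 4 (Webcam): customer_id=2 -> matches Grace
  - order 5 (Phone): customer_id=3 -> matches Frank
  - order 6 (Charger): customer_id=3 -> matches Frank
  - order 7 (Notebook): customer_id=1 -> matches Tina
So 1 of 7 rows is dropped.

SQL:
SELECT a.product, b.name AS customer
FROM orders a
INNER JOIN customers b ON a.customer_id = b.id

Result:
product  | customer
---------+---------
Cable    | Grace   
Lamp     | Frank   
Webcam   | Grace   
Phone    | Frank   
Charger  | Frank   
Notebook | Tina    


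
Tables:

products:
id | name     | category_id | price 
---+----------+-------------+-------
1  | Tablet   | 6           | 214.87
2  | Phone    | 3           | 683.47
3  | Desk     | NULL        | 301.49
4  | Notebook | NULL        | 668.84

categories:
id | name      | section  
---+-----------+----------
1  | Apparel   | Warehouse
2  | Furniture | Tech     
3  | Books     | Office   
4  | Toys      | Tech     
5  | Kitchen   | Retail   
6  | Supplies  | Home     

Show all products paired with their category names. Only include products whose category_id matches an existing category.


INNER JOIN keeps only products rows whose category_id matches an id in categories. Walk through each product:
  - product 1 (Tablet): category_id=6 -> matches Supplies
  - product 2 (Phone): category_id=3 -> matches Books
  - product 3 (Desk): category_id=NULL, no match -> dropped
  - product 4 (Notebook): category_id=NULL, no match -> dropped
So 2 of 4 rows are dropped.

SQL:
SELECT a.name, b.name AS category
FROM products a
INNER JOIN categories b ON a.category_id = b.id

Result:
name   | category
-------+---------
Tablet | Supplies
Phone  | Books   


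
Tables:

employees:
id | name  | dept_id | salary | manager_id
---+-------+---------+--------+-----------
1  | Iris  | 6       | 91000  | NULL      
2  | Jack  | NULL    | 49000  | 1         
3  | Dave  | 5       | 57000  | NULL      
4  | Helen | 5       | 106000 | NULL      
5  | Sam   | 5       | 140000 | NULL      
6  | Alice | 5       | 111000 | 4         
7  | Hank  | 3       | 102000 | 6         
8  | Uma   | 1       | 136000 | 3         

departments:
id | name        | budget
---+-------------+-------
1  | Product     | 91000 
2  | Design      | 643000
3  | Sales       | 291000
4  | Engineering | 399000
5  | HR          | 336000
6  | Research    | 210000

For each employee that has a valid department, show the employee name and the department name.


INNER JOIN keeps only employees rows whose dept_id matches an id in departments. Walk through each employee:
  - employee 1 (Iris): dept_id=6 -> matches Research
  - employee 2 (Jack): dept_id=NULL, no match -> dropped
  - employee 3 (Dave): dept_id=5 -> matches HR
  - employee 4 (Helen): dept_id=5 -> matches HR
  - employee 5 (Sam): dept_id=5 -> matches HR
  - employee 6 (Alice): dept_id=5 -> matches HR
  - employee 7 (Hank): dept_id=3 -> matches Sales
  - employee 8 (Uma): dept_id=1 -> matches Product
So 1 of 8 rows is dropped.

SQL:
SELECT a.name, b.name AS department
FROM employees a
INNER JOIN departments b ON a.dept_id = b.id

Result:
name  | department
------+-----------
Iris  | Research  
Dave  | HR        
Helen | HR        
Sam   | HR        
Alice | HR        
Hank  | Sales     
Uma   | Product   


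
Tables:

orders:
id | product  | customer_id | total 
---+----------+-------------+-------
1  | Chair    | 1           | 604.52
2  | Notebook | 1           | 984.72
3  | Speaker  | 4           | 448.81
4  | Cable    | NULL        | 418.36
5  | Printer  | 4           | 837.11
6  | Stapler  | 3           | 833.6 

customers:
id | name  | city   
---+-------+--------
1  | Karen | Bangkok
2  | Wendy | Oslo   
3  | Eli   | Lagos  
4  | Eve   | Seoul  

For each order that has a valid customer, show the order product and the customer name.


INNER JOIN keeps only orders rows whose customer_id matches an id in customers. Walk through each order:
  - order 1 (Chair): customer_id=1 -> matches Karen
  - order 2 (Notebook): customer_id=1 -> matches Karen
  - order 3 (Speaker): customer_id=4 -> matches Eve
  - order 4 (Cable): customer_id=NULL, no match -> dropped
  - order 5 (Printer): customer_id=4 -> matches Eve
  - order 6 (Stapler): customer_id=3 -> matches Eli
So 1 of 6 rows is dropped.

SQL:
SELECT a.product, b.name AS customer
FROM orders a
INNER JOIN customers b ON a.customer_id = b.id

Result:
product  | customer
---------+---------
Chair    | Karen   
Notebook | Karen   
Speaker  | Eve     
Printer  | Eve     
Stapler  | Eli     


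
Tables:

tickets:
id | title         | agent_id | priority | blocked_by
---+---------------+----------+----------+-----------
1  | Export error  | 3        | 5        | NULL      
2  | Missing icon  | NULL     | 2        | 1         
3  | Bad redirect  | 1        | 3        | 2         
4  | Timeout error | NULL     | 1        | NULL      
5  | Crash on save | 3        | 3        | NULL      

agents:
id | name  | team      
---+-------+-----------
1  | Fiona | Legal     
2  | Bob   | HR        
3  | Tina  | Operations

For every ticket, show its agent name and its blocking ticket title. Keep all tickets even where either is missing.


Two LEFT JOINs from the same base table tickets: one to agents via agent_id, one to tickets itself via blocked_by. Both are LEFT so every ticket is preserved.
Match against agents:
  - ticket 1 (Export error): agent_id=3 -> matches Tina
  - ticket 2 (Missing icon): agent_id=NULL, no match -> kept with NULL
  - ticket 3 (Bad redirect): agent_id=1 -> matches Fiona
  - ticket 4 (Timeout error): agent_id=NULL, no match -> kept with NULL
  - ticket 5 (Crash on save): agent_id=3 -> matches Tina
Match against tickets (self):
  - ticket 1 (Export error): blocked_by=NULL -> NULL
  - ticket 2 (Missing icon): blocked_by=1 -> Export error
  - ticket 3 (Bad redirect): blocked_by=2 -> Missing icon
  - ticket 4 (Timeout error): blocked_by=NULL -> NULL
  - ticket 5 (Crash on save): blocked_by=NULL -> NULL

SQL:
SELECT a.title, b.name AS agent, c.title AS blocked_by
FROM tickets a
LEFT JOIN agents b ON a.agent_id = b.id
LEFT JOIN tickets c ON a.blocked_by = c.id

Result:
title         | agent | blocked_by  
--------------+-------+-------------
Export error  | Tina  | NULL        
Missing icon  | NULL  | Export error
Bad redirect  | Fiona | Missing icon
Timeout error | NULL  | NULL        
Crash on save | Tina  | NULL        


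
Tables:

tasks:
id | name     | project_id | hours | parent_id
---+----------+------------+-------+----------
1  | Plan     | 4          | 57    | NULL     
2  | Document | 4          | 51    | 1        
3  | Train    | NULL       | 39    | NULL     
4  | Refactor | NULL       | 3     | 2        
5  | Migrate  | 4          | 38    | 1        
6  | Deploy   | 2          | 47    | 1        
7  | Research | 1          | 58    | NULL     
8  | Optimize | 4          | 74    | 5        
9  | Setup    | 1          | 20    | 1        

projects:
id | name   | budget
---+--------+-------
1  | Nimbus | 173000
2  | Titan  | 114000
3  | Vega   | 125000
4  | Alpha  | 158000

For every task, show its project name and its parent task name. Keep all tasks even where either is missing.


Two LEFT JOINs from the same base table tasks: one to projects via project_id, one to tasks itself via parent_id. Both are LEFT so every task is preserved.
Match against projects:
  - task 1 (Plan): project_id=4 -> matches Alpha
  - task 2 (Document): project_id=4 -> matches Alpha
  - task 3 (Train): project_id=NULL, no match -> kept with NULL
  - task 4 (Refactor): project_id=NULL, no match -> kept with NULL
  - task 5 (Migrate): project_id=4 -> matches Alpha
  - task 6 (Deploy): project_id=2 -> matches Titan
  - task 7 (Research): project_id=1 -> matches Nimbus
  - task 8 (Optimize): project_id=4 -> matches Alpha
  - task 9 (Setup): project_id=1 -> matches Nimbus
Match against tasks (self):
  - task 1 (Plan): parent_id=NULL -> NULL
  - task 2 (Document): parent_id=1 -> Plan
  - task 3 (Train): parent_id=NULL -> NULL
  - task 4 (Refactor): parent_id=2 -> Document
  - task 5 (Migrate): parent_id=1 -> Plan
  - task 6 (Deploy): parent_id=1 -> Plan
  - task 7 (Research): parent_id=NULL -> NULL
  - task 8 (Optimize): parent_id=5 -> Migrate
  - task 9 (Setup): parent_id=1 -> Plan

SQL:
SELECT a.name, b.name AS project, c.name AS parent
FROM tasks a
LEFT JOIN projects b ON a.project_id = b.id
LEFT JOIN tasks c ON a.parent_id = c.id

Result:
name     | project | parent  
---------+---------+---------
Plan     | Alpha   | NULL    
Document | Alpha   | Plan    
Train    | NULL    | NULL    
Refactor | NULL    | Document
Migrate  | Alpha   | Plan    
Deploy   | Titan   | Plan    
Research | Nimbus  | NULL    
Optimize | Alpha   | Migrate 
Setup    | Nimbus  | Plan    


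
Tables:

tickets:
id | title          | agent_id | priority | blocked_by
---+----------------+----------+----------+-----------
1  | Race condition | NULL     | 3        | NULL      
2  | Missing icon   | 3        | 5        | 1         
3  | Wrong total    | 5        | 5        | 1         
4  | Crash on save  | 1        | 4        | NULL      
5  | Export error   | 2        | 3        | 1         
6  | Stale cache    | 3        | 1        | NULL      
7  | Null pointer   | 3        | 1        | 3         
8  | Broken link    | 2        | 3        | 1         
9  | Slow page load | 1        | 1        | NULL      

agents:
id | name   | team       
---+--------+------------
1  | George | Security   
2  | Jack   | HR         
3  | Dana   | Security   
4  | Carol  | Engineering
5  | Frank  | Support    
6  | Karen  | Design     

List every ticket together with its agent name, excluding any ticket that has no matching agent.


INNER JOIN keeps only tickets rows whose agent_id matches an id in agents. Walk through each ticket:
  - ticket 1 (Race condition): agent_id=NULL, no match -> dropped
  - ticket 2 (Missing icon): agent_id=3 -> matches Dana
  - ticket 3 (Wrong total): agent_id=5 -> matches Frank
  - ticket 4 (Crash on save): agent_id=1 -> matches George
  - ticket 5 (Export error): agent_id=2 -> matches Jack
  - ticket 6 (Stale cache): agent_id=3 -> matches Dana
  - ticket 7 (Null pointer): agent_id=3 -> matches Dana
  - ticket 8 (Broken link): agent_id=2 -> matches Jack
  - ticket 9 (Slow page load): agent_id=1 -> matches George
So 1 of 9 rows is dropped.

SQL:
SELECT a.title, b.name AS agent
FROM tickets a
INNER JOIN agents b ON a.agent_id = b.id

Result:
title          | agent 
---------------+-------
Missing icon   | Dana  
Wrong total    | Frank 
Crash on save  | George
Export error   | Jack  
Stale cache    | Dana  
Null pointer   | Dana  
Broken link    | Jack  
Slow page load | George


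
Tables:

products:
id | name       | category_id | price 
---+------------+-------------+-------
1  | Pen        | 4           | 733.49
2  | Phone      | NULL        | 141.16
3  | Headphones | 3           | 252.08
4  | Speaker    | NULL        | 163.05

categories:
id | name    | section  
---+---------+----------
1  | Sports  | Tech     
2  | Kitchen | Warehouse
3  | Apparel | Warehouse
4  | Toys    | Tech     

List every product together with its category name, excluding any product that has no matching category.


INNER JOIN keeps only products rows whose category_id matches an id in categories. Walk through each product:
  - product 1 (Pen): category_id=4 -> matches Toys
  - product 2 (Phone): category_id=NULL, no match -> dropped
  - product 3 (Headphones): category_id=3 -> matches Apparel
  - product 4 (Speaker): category_id=NULL, no match -> dropped
So 2 of 4 rows are dropped.

SQL:
SELECT a.name, b.name AS category
FROM products a
INNER JOIN categories b ON a.category_id = b.id

Result:
name       | category
-----------+---------
Pen        | Toys    
Headphones | Apparel 


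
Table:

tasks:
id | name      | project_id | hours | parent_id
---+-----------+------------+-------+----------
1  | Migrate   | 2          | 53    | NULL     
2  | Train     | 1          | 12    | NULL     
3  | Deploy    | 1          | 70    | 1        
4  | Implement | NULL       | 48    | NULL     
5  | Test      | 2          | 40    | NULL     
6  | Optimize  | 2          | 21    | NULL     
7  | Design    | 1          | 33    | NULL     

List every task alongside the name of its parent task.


This is a self-join: tasks is joined to a second copy of itself, matching each row's parent_id to another row's id. Use LEFT JOIN so rows with parent_id=NULL are kept.
  - task 1 (Migrate): parent_id=NULL -> NULL
  - task 2 (Train): parent_id=NULL -> NULL
  - task 3 (Deploy): parent_id=1 -> Migrate
  - task 4 (Implement): parent_id=NULL -> NULL
  - task 5 (Test): parent_id=NULL -> NULL
  - task 6 (Optimize): parent_id=NULL -> NULL
  - task 7 (Design): parent_id=NULL -> NULL

SQL:
SELECT a.name AS item, b.name AS parent
FROM tasks a
LEFT JOIN tasks b ON a.parent_id = b.id

Result:
item      | parent 
----------+--------
Migrate   | NULL   
Train     | NULL   
Deploy    | Migrate
Implement | NULL   
Test      | NULL   
Optimize  | NULL   
Design    | NULL   


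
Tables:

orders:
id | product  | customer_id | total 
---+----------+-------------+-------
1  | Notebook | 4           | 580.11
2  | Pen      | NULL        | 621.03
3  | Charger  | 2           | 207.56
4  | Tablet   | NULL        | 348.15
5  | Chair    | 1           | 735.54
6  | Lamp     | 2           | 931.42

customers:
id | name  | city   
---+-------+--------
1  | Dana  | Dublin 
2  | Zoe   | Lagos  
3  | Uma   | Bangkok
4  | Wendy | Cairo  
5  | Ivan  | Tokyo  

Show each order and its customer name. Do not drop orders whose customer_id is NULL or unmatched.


LEFT JOIN keeps every row from orders (the left table); where customer_id has no match in customers, the customer columns become NULL. Walk through each order:
  - order 1 (Notebook): customer_id=4 -> matches Wendy
  - order 2 (Pen): customer_id=NULL, no match -> kept with NULL
  - order 3 (Charger): customer_id=2 -> matches Zoe
  - order 4 (Tablet): customer_id=NULL, no match -> kept with NULL
  - order 5 (Chair): customer_id=1 -> matches Dana
  - order 6 (Lamp): customer_id=2 -> matches Zoe
All 6 rows appear; 2 have NULL customer.

SQL:
SELECT a.product, b.name AS customer
FROM orders a
LEFT JOIN customers b ON a.customer_id = b.id

Result:
product  | customer
---------+---------
Notebook | Wendy   
Pen      | NULL    
Charger  | Zoe     
Tablet   | NULL    
Chair    | Dana    
Lamp     | Zoe     


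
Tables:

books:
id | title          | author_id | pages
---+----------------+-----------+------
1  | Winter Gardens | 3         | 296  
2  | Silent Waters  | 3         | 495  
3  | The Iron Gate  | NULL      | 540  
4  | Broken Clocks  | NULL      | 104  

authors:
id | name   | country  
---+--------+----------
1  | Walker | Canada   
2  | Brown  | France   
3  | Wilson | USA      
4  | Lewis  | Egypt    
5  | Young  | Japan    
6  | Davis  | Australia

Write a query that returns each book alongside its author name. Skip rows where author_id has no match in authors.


INNER JOIN keeps only books rows whose author_id matches an id in authors. Walk through each book:
  - book 1 (Winter Gardens): author_id=3 -> matches Wilson
  - book 2 (Silent Waters): author_id=3 -> matches Wilson
  - book 3 (The Iron Gate): author_id=NULL, no match -> dropped
  - book 4 (Broken Clocks): author_id=NULL, no match -> dropped
So 2 of 4 rows are dropped.

SQL:
SELECT a.title, b.name AS author
FROM books a
INNER JOIN authors b ON a.author_id = b.id

Result:
title          | author
---------------+-------
Winter Gardens | Wilson
Silent Waters  | Wilson


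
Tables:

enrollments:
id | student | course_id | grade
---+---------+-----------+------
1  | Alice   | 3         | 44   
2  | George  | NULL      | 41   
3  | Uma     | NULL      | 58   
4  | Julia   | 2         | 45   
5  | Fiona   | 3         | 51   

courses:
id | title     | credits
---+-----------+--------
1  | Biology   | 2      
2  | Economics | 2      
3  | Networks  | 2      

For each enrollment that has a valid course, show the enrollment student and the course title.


INNER JOIN keeps only enrollments rows whose course_id matches an id in courses. Walk through each enrollment:
  - enrollment 1 (Alice): course_id=3 -> matches Networks
  - enrollment 2 (George): course_id=NULL, no match -> dropped
  - enrollment 3 (Uma): course_id=NULL, no match -> dropped
  - enrollment 4 (Julia): course_id=2 -> matches Economics
  - enrollment 5 (Fiona): course_id=3 -> matches Networks
So 2 of 5 rows are dropped.

SQL:
SELECT a.student, b.title AS course
FROM enrollments a
INNER JOIN courses b ON a.course_id = b.id

Result:
student | course   
--------+----------
Alice   | Networks 
Julia   | Economics
Fiona   | Networks 


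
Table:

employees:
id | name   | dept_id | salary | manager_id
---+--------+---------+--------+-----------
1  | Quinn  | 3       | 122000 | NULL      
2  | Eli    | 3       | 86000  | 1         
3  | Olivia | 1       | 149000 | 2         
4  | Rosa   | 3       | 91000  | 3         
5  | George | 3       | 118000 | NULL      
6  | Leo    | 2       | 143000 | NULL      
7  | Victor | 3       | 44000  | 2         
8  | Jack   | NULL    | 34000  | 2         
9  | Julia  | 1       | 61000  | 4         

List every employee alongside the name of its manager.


This is a self-join: employees is joined to a second copy of itself, matching each row's manager_id to another row's id. Use LEFT JOIN so rows with manager_id=NULL are kept.
  - employee 1 (Quinn): manager_id=NULL -> NULL
  - employee 2 (Eli): manager_id=1 -> Quinn
  - employee 3 (Olivia): manager_id=2 -> Eli
  - employee 4 (Rosa): manager_id=3 -> Olivia
  - employee 5 (George): manager_id=NULL -> NULL
  - employee 6 (Leo): manager_id=NULL -> NULL
  - employee 7 (Victor): manager_id=2 -> Eli
  - employee 8 (Jack): manager_id=2 -> Eli
  - employee 9 (Julia): manager_id=4 -> Rosa

SQL:
SELECT a.name AS item, b.name AS manager
FROM employees a
LEFT JOIN employees b ON a.manager_id = b.id

Result:
item   | manager
-------+--------
Quinn  | NULL   
Eli    | Quinn  
Olivia | Eli    
Rosa   | Olivia 
George | NULL   
Leo    | NULL   
Victor | Eli    
Jack   | Eli    
Julia  | Rosa   


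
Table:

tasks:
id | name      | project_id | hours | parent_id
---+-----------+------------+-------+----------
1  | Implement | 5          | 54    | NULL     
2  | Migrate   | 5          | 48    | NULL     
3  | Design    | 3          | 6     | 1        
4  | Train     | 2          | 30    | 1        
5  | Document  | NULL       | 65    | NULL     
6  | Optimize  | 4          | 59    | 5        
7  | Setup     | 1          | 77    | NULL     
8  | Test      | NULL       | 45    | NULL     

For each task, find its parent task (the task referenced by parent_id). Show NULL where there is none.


This is a self-join: tasks is joined to a second copy of itself, matching each row's parent_id to another row's id. Use LEFT JOIN so rows with parent_id=NULL are kept.
  - task 1 (Implement): parent_id=NULL -> NULL
  - task 2 (Migrate): parent_id=NULL -> NULL
  - task 3 (Design): parent_id=1 -> Implement
  - task 4 (Train): parent_id=1 -> Implement
  - task 5 (Document): parent_id=NULL -> NULL
  - task 6 (Optimize): parent_id=5 -> Document
  - task 7 (Setup): parent_id=NULL -> NULL
  - task 8 (Test): parent_id=NULL -> NULL

SQL:
SELECT a.name AS item, b.name AS parent
FROM tasks a
LEFT JOIN tasks b ON a.parent_id = b.id

Result:
item      | parent   
----------+----------
Implement | NULL     
Migrate   | NULL     
Design    | Implement
Train     | Implement
Document  | NULL     
Optimize  | Document 
Setup     | NULL     
Test      | NULL     


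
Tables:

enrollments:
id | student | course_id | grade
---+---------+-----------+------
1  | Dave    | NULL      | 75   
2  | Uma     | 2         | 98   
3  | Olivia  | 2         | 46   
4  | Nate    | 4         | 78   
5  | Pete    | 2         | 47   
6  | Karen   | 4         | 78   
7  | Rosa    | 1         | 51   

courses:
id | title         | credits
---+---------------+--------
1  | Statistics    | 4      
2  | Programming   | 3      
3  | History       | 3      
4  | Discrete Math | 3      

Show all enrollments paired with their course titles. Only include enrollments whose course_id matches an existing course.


INNER JOIN keeps only enrollments rows whose course_id matches an id in courses. Walk through each enrollment:
  - enrollment 1 (Dave): course_id=NULL, no match -> dropped
  - enrollment 2 (Uma): course_id=2 -> matches Programming
  - enrollment 3 (Olivia): course_id=2 -> matches Programming
  - enrollment 4 (Nate): course_id=4 -> matches Discrete Math
  - enrollment 5 (Pete): course_id=2 -> matches Programming
  - enrollment 6 (Karen): course_id=4 -> matches Discrete Math
  - enrollment 7 (Rosa): course_id=1 -> matches Statistics
So 1 of 7 rows is dropped.

SQL:
SELECT a.student, b.title AS course
FROM enrollments a
INNER JOIN courses b ON a.course_id = b.id

Result:
student | course       
--------+--------------
Uma     | Programming  
Olivia  | Programming  
Nate    | Discrete Math
Pete    | Programming  
Karen   | Discrete Math
Rosa    | Statistics   


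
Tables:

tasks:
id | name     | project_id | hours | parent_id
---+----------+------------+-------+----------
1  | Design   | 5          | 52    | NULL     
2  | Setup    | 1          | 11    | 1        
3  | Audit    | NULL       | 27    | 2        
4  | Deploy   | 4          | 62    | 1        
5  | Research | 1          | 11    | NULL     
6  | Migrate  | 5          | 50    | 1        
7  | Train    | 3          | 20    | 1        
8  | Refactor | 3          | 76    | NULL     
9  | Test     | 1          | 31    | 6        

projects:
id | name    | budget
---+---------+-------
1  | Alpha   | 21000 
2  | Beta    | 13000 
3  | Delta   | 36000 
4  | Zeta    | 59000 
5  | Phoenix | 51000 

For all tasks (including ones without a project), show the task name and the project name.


LEFT JOIN keeps every row from tasks (the left table); where project_id has no match in projects, the project columns become NULL. Walk through each task:
  - task 1 (Design): project_id=5 -> matches Phoenix
  - task 2 (Setup): project_id=1 -> matches Alpha
  - task 3 (Audit): project_id=NULL, no match -> kept with NULL
  - task 4 (Deploy): project_id=4 -> matches Zeta
  - task 5 (Research): project_id=1 -> matches Alpha
  - task 6 (Migrate): project_id=5 -> matches Phoenix
  - task 7 (Train): project_id=3 -> matches Delta
  - task 8 (Refactor): project_id=3 -> matches Delta
  - task 9 (Test): project_id=1 -> matches Alpha
All 9 rows appear; 1 has NULL project.

SQL:
SELECT a.name, b.name AS project
FROM tasks a
LEFT JOIN projects b ON a.project_id = b.id

Result:
name     | project
---------+--------
Design   | Phoenix
Setup    | Alpha  
Audit    | NULL   
Deploy   | Zeta   
Research | Alpha  
Migrate  | Phoenix
Train    | Delta  
Refactor | Delta  
Test     | Alpha  
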